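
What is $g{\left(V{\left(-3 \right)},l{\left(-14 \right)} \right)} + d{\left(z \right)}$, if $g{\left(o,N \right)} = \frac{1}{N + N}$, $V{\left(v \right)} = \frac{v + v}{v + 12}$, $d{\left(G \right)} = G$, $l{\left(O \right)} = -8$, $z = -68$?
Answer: $- \frac{1089}{16} \approx -68.063$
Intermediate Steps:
$V{\left(v \right)} = \frac{2 v}{12 + v}$
$g{\left(o,N \right)} = \frac{1}{2 N}$
$g{\left(V{\left(-3 \right)},l{\left(-14 \right)} \right)} + d{\left(z \right)} = \frac{1}{2 \left(-8\right)} - 68 = \frac{1}{2} \left(- \frac{1}{8}\right) - 68 = - \frac{1}{16} - 68 = - \frac{1089}{16}$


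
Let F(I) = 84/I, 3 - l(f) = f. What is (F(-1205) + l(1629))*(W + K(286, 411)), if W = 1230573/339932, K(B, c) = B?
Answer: -19290651264075/40961806 ≈ -4.7094e+5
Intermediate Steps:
l(f) = 3 - f
W = 1230573/339932 (W = 1230573*(1/339932) = 1230573/339932 ≈ 3.6201)
(F(-1205) + l(1629))*(W + K(286, 411)) = (84/(-1205) + (3 - 1*1629))*(1230573/339932 + 286) = (84*(-1/1205) + (3 - 1629))*(98451125/339932) = (-84/1205 - 1626)*(98451125/339932) = -1959414/1205*98451125/339932 = -19290651264075/40961806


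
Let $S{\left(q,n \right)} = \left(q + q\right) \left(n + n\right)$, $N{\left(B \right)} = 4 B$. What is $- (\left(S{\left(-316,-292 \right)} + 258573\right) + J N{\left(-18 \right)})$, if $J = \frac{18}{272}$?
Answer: $- \frac{10670156}{17} \approx -6.2766 \cdot 10^{5}$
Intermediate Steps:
$S{\left(q,n \right)} = 4 n q$ ($S{\left(q,n \right)} = 2 q 2 n = 4 n q$)
$J = \frac{9}{136}$ ($J = 18 \cdot \frac{1}{272} = \frac{9}{136} \approx 0.066176$)
$- (\left(S{\left(-316,-292 \right)} + 258573\right) + J N{\left(-18 \right)}) = - (\left(4 \left(-292\right) \left(-316\right) + 258573\right) + \frac{9 \cdot 4 \left(-18\right)}{136}) = - (\left(369088 + 258573\right) + \frac{9}{136} \left(-72\right)) = - (627661 - \frac{81}{17}) = \left(-1\right) \frac{10670156}{17} = - \frac{10670156}{17}$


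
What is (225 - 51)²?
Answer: 30276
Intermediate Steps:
(225 - 51)² = 174² = 30276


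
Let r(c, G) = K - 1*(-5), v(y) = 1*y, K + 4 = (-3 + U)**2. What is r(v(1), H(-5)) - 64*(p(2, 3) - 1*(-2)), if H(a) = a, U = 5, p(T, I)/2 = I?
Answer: -507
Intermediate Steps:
p(T, I) = 2*I
K = 0 (K = -4 + (-3 + 5)**2 = -4 + 2**2 = -4 + 4 = 0)
v(y) = y
r(c, G) = 5 (r(c, G) = 0 - 1*(-5) = 0 + 5 = 5)
r(v(1), H(-5)) - 64*(p(2, 3) - 1*(-2)) = 5 - 64*(2*3 - 1*(-2)) = 5 - 64*(6 + 2) = 5 - 64*8 = 5 - 512 = -507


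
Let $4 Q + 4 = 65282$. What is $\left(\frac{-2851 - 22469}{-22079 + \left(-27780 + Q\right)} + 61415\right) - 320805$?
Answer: $- \frac{17399571170}{67079} \approx -2.5939 \cdot 10^{5}$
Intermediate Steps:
$Q = \frac{32639}{2}$ ($Q = -1 + \frac{1}{4} \cdot 65282 = -1 + \frac{32641}{2} = \frac{32639}{2} \approx 16320.0$)
$\left(\frac{-2851 - 22469}{-22079 + \left(-27780 + Q\right)} + 61415\right) - 320805 = \left(\frac{-2851 - 22469}{-22079 + \left(-27780 + \frac{32639}{2}\right)} + 61415\right) - 320805 = \left(- \frac{25320}{-22079 - \frac{22921}{2}} + 61415\right) - 320805 = \left(- \frac{25320}{- \frac{67079}{2}} + 61415\right) - 320805 = \left(\left(-25320\right) \left(- \frac{2}{67079}\right) + 61415\right) - 320805 = \left(\frac{50640}{67079} + 61415\right) - 320805 = \frac{4119707425}{67079} - 320805 = - \frac{17399571170}{67079}$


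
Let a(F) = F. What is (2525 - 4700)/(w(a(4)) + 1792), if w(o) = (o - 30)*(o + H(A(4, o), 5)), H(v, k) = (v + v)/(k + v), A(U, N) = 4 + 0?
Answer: -19575/14984 ≈ -1.3064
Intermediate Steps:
A(U, N) = 4
H(v, k) = 2*v/(k + v) (H(v, k) = (2*v)/(k + v) = 2*v/(k + v))
w(o) = (-30 + o)*(8/9 + o) (w(o) = (o - 30)*(o + 2*4/(5 + 4)) = (-30 + o)*(o + 2*4/9) = (-30 + o)*(o + 2*4*(⅑)) = (-30 + o)*(o + 8/9) = (-30 + o)*(8/9 + o))
(2525 - 4700)/(w(a(4)) + 1792) = (2525 - 4700)/((-80/3 + 4² - 262/9*4) + 1792) = -2175/((-80/3 + 16 - 1048/9) + 1792) = -2175/(-1144/9 + 1792) = -2175/14984/9 = -2175*9/14984 = -19575/14984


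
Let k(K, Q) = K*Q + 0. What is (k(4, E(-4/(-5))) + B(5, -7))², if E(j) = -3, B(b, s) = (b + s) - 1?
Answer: 225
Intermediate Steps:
B(b, s) = -1 + b + s
k(K, Q) = K*Q
(k(4, E(-4/(-5))) + B(5, -7))² = (4*(-3) + (-1 + 5 - 7))² = (-12 - 3)² = (-15)² = 225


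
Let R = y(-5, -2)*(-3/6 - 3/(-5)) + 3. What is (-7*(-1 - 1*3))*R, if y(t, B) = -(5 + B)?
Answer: 378/5 ≈ 75.600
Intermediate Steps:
y(t, B) = -5 - B
R = 27/10 (R = (-5 - 1*(-2))*(-3/6 - 3/(-5)) + 3 = (-5 + 2)*(-3*⅙ - 3*(-⅕)) + 3 = -3*(-½ + ⅗) + 3 = -3*⅒ + 3 = -3/10 + 3 = 27/10 ≈ 2.7000)
(-7*(-1 - 1*3))*R = -7*(-1 - 1*3)*(27/10) = -7*(-1 - 3)*(27/10) = -7*(-4)*(27/10) = 28*(27/10) = 378/5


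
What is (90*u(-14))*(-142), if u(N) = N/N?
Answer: -12780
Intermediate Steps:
u(N) = 1
(90*u(-14))*(-142) = (90*1)*(-142) = 90*(-142) = -12780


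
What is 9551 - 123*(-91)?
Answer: 20744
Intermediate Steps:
9551 - 123*(-91) = 9551 + 11193 = 20744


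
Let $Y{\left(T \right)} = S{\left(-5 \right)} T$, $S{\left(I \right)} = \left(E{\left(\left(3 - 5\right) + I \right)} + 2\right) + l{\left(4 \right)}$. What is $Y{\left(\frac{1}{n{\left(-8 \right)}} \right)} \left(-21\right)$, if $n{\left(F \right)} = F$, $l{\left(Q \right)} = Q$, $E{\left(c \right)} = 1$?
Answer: $\frac{147}{8} \approx 18.375$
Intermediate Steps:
$S{\left(I \right)} = 7$ ($S{\left(I \right)} = \left(1 + 2\right) + 4 = 3 + 4 = 7$)
$Y{\left(T \right)} = 7 T$
$Y{\left(\frac{1}{n{\left(-8 \right)}} \right)} \left(-21\right) = \frac{7}{-8} \left(-21\right) = 7 \left(- \frac{1}{8}\right) \left(-21\right) = \left(- \frac{7}{8}\right) \left(-21\right) = \frac{147}{8}$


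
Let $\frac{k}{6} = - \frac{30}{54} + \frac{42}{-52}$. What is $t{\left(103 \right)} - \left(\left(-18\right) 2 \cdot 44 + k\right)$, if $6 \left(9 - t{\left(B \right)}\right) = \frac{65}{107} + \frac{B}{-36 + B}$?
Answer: $\frac{149191810}{93197} \approx 1600.8$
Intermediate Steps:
$t{\left(B \right)} = \frac{5713}{642} - \frac{B}{6 \left(-36 + B\right)}$ ($t{\left(B \right)} = 9 - \frac{\frac{65}{107} + \frac{B}{-36 + B}}{6} = 9 - \left(\frac{65}{642} + \frac{B}{6 \left(-36 + B\right)}\right) = \frac{5713}{642} - \frac{B}{6 \left(-36 + B\right)}$)
$k = - \frac{319}{39}$ ($k = 6 \left(- \frac{30}{54} + \frac{42}{-52}\right) = 6 \left(\left(-30\right) \frac{1}{54} + 42 \left(- \frac{1}{52}\right)\right) = 6 \left(- \frac{5}{9} - \frac{21}{26}\right) = 6 \left(- \frac{319}{234}\right) = - \frac{319}{39} \approx -8.1795$)
$t{\left(103 \right)} - \left(\left(-18\right) 2 \cdot 44 + k\right) = \frac{-102834 + 2803 \cdot 103}{321 \left(-36 + 103\right)} - \left(\left(-18\right) 2 \cdot 44 - \frac{319}{39}\right) = \frac{-102834 + 288709}{321 \cdot 67} - \left(\left(-36\right) 44 - \frac{319}{39}\right) = \frac{1}{321} \cdot \frac{1}{67} \cdot 185875 - \left(-1584 - \frac{319}{39}\right) = \frac{185875}{21507} - - \frac{62095}{39} = \frac{185875}{21507} + \frac{62095}{39} = \frac{149191810}{93197}$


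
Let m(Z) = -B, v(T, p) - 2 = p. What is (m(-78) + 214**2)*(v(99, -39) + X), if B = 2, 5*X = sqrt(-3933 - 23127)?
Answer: -1694378 + 91588*I*sqrt(6765)/5 ≈ -1.6944e+6 + 1.5066e+6*I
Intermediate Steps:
X = 2*I*sqrt(6765)/5 (X = sqrt(-3933 - 23127)/5 = sqrt(-27060)/5 = (2*I*sqrt(6765))/5 = 2*I*sqrt(6765)/5 ≈ 32.9*I)
v(T, p) = 2 + p
m(Z) = -2 (m(Z) = -1*2 = -2)
(m(-78) + 214**2)*(v(99, -39) + X) = (-2 + 214**2)*((2 - 39) + 2*I*sqrt(6765)/5) = (-2 + 45796)*(-37 + 2*I*sqrt(6765)/5) = 45794*(-37 + 2*I*sqrt(6765)/5) = -1694378 + 91588*I*sqrt(6765)/5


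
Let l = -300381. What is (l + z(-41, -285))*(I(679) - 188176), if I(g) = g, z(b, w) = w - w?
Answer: 56320536357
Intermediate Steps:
z(b, w) = 0
(l + z(-41, -285))*(I(679) - 188176) = (-300381 + 0)*(679 - 188176) = -300381*(-187497) = 56320536357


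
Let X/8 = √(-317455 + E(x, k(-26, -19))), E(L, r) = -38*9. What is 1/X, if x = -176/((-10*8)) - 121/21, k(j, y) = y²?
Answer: -I*√317797/2542376 ≈ -0.00022174*I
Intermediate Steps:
x = -374/105 (x = -176/(-80) - 121*1/21 = -176*(-1/80) - 121/21 = 11/5 - 121/21 = -374/105 ≈ -3.5619)
E(L, r) = -342
X = 8*I*√317797 (X = 8*√(-317455 - 342) = 8*√(-317797) = 8*(I*√317797) = 8*I*√317797 ≈ 4509.9*I)
1/X = 1/(8*I*√317797) = -I*√317797/2542376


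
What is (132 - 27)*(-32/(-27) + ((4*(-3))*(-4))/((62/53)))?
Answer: 1236760/279 ≈ 4432.8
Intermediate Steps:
(132 - 27)*(-32/(-27) + ((4*(-3))*(-4))/((62/53))) = 105*(-32*(-1/27) + (-12*(-4))/((62*(1/53)))) = 105*(32/27 + 48/(62/53)) = 105*(32/27 + 48*(53/62)) = 105*(32/27 + 1272/31) = 105*(35336/837) = 1236760/279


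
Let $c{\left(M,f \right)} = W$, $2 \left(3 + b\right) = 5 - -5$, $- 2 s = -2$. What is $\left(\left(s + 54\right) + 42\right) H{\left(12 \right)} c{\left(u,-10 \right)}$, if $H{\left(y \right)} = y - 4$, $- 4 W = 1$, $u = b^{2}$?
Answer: $-194$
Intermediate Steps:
$s = 1$ ($s = \left(- \frac{1}{2}\right) \left(-2\right) = 1$)
$b = 2$ ($b = -3 + \frac{5 - -5}{2} = -3 + \frac{5 + 5}{2} = -3 + \frac{1}{2} \cdot 10 = -3 + 5 = 2$)
$u = 4$ ($u = 2^{2} = 4$)
$W = - \frac{1}{4}$ ($W = \left(- \frac{1}{4}\right) 1 = - \frac{1}{4} \approx -0.25$)
$c{\left(M,f \right)} = - \frac{1}{4}$
$H{\left(y \right)} = -4 + y$
$\left(\left(s + 54\right) + 42\right) H{\left(12 \right)} c{\left(u,-10 \right)} = \left(\left(1 + 54\right) + 42\right) \left(-4 + 12\right) \left(- \frac{1}{4}\right) = \left(55 + 42\right) 8 \left(- \frac{1}{4}\right) = 97 \cdot 8 \left(- \frac{1}{4}\right) = 776 \left(- \frac{1}{4}\right) = -194$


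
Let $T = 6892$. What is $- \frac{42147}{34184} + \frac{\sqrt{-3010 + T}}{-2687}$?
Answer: $- \frac{42147}{34184} - \frac{\sqrt{3882}}{2687} \approx -1.2561$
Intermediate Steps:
$- \frac{42147}{34184} + \frac{\sqrt{-3010 + T}}{-2687} = - \frac{42147}{34184} + \frac{\sqrt{-3010 + 6892}}{-2687} = \left(-42147\right) \frac{1}{34184} + \sqrt{3882} \left(- \frac{1}{2687}\right) = - \frac{42147}{34184} - \frac{\sqrt{3882}}{2687}$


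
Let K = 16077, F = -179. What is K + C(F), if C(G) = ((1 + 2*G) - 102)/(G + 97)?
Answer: 1318773/82 ≈ 16083.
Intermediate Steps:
C(G) = (-101 + 2*G)/(97 + G)
K + C(F) = 16077 + (-101 + 2*(-179))/(97 - 179) = 16077 + (-101 - 358)/(-82) = 16077 - 1/82*(-459) = 16077 + 459/82 = 1318773/82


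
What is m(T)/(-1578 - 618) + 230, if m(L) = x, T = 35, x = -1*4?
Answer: 126271/549 ≈ 230.00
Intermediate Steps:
x = -4
m(L) = -4
m(T)/(-1578 - 618) + 230 = -4/(-1578 - 618) + 230 = -4/(-2196) + 230 = -1/2196*(-4) + 230 = 1/549 + 230 = 126271/549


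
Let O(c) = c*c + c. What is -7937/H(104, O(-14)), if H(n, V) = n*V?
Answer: -7937/18928 ≈ -0.41933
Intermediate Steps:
O(c) = c + c**2 (O(c) = c**2 + c = c + c**2)
H(n, V) = V*n
-7937/H(104, O(-14)) = -7937*(-1/(1456*(1 - 14))) = -7937/(-14*(-13)*104) = -7937/(182*104) = -7937/18928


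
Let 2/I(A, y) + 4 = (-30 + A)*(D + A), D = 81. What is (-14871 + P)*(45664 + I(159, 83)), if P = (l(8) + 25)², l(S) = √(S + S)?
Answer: -4958113561895/7739 ≈ -6.4067e+8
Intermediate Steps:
l(S) = √2*√S (l(S) = √(2*S) = √2*√S)
P = 841 (P = (√2*√8 + 25)² = (√2*(2*√2) + 25)² = (4 + 25)² = 29² = 841)
I(A, y) = 2/(-4 + (-30 + A)*(81 + A))
(-14871 + P)*(45664 + I(159, 83)) = (-14871 + 841)*(45664 + 2/(-2434 + 159² + 51*159)) = -14030*(45664 + 2/(-2434 + 25281 + 8109)) = -14030*(45664 + 2/30956) = -14030*(45664 + 2*(1/30956)) = -14030*(45664 + 1/15478) = -14030*706787393/15478 = -4958113561895/7739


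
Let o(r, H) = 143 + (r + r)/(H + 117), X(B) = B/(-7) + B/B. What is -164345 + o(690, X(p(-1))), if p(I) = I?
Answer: -135785394/827 ≈ -1.6419e+5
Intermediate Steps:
X(B) = 1 - B/7 (X(B) = B*(-⅐) + 1 = -B/7 + 1 = 1 - B/7)
o(r, H) = 143 + 2*r/(117 + H) (o(r, H) = 143 + (2*r)/(117 + H) = 143 + 2*r/(117 + H))
-164345 + o(690, X(p(-1))) = -164345 + (16731 + 2*690 + 143*(1 - ⅐*(-1)))/(117 + (1 - ⅐*(-1))) = -164345 + (16731 + 1380 + 143*(1 + ⅐))/(117 + (1 + ⅐)) = -164345 + (16731 + 1380 + 143*(8/7))/(117 + 8/7) = -164345 + (16731 + 1380 + 1144/7)/(827/7) = -164345 + (7/827)*(127921/7) = -164345 + 127921/827 = -135785394/827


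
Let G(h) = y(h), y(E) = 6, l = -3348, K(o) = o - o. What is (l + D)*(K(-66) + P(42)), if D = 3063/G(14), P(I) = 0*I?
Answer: 0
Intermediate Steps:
K(o) = 0
P(I) = 0
G(h) = 6
D = 1021/2 (D = 3063/6 = 3063*(⅙) = 1021/2 ≈ 510.50)
(l + D)*(K(-66) + P(42)) = (-3348 + 1021/2)*(0 + 0) = -5675/2*0 = 0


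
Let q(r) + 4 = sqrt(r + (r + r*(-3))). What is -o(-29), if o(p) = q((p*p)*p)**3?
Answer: 292732 - 708673*sqrt(29) ≈ -3.5236e+6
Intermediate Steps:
q(r) = -4 + sqrt(-r) (q(r) = -4 + sqrt(r + (r + r*(-3))) = -4 + sqrt(r + (r - 3*r)) = -4 + sqrt(r - 2*r) = -4 + sqrt(-r))
o(p) = (-4 + sqrt(-p**3))**3 (o(p) = (-4 + sqrt(-p*p*p))**3 = (-4 + sqrt(-p**2*p))**3 = (-4 + sqrt(-p**3))**3)
-o(-29) = -(-4 + sqrt(-1*(-29)**3))**3 = -(-4 + sqrt(-1*(-24389)))**3 = -(-4 + sqrt(24389))**3 = -(-4 + 29*sqrt(29))**3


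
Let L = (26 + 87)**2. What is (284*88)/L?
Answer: 24992/12769 ≈ 1.9572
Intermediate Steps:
L = 12769 (L = 113**2 = 12769)
(284*88)/L = (284*88)/12769 = 24992*(1/12769) = 24992/12769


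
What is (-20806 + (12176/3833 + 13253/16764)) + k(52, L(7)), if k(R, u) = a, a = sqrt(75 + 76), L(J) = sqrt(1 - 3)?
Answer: -1336663990859/64256412 + sqrt(151) ≈ -20790.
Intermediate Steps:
L(J) = I*sqrt(2) (L(J) = sqrt(-2) = I*sqrt(2))
a = sqrt(151) ≈ 12.288
k(R, u) = sqrt(151)
(-20806 + (12176/3833 + 13253/16764)) + k(52, L(7)) = (-20806 + (12176/3833 + 13253/16764)) + sqrt(151) = (-20806 + 254917213/64256412) + sqrt(151) = -1336663990859/64256412 + sqrt(151)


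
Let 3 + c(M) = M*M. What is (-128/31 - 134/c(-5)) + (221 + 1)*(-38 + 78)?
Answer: 3024595/341 ≈ 8869.8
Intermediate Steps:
c(M) = -3 + M**2 (c(M) = -3 + M*M = -3 + M**2)
(-128/31 - 134/c(-5)) + (221 + 1)*(-38 + 78) = (-128/31 - 134/(-3 + (-5)**2)) + (221 + 1)*(-38 + 78) = (-128*1/31 - 134/(-3 + 25)) + 222*40 = (-128/31 - 134/22) + 8880 = (-128/31 - 134*1/22) + 8880 = (-128/31 - 67/11) + 8880 = -3485/341 + 8880 = 3024595/341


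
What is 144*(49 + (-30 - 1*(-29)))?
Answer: 6912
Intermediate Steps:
144*(49 + (-30 - 1*(-29))) = 144*(49 + (-30 + 29)) = 144*(49 - 1) = 144*48 = 6912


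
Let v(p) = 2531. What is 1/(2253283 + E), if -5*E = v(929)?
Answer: 5/11263884 ≈ 4.4390e-7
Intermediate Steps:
E = -2531/5 (E = -⅕*2531 = -2531/5 ≈ -506.20)
1/(2253283 + E) = 1/(2253283 - 2531/5) = 1/(11263884/5) = 5/11263884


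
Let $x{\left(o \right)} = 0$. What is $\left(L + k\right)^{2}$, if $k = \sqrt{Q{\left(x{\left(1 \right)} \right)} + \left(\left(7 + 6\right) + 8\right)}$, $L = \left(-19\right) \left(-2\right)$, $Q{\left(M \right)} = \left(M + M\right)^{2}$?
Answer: $\left(38 + \sqrt{21}\right)^{2} \approx 1813.3$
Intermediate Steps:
$Q{\left(M \right)} = 4 M^{2}$ ($Q{\left(M \right)} = \left(2 M\right)^{2} = 4 M^{2}$)
$L = 38$
$k = \sqrt{21}$ ($k = \sqrt{4 \cdot 0^{2} + \left(\left(7 + 6\right) + 8\right)} = \sqrt{4 \cdot 0 + \left(13 + 8\right)} = \sqrt{0 + 21} = \sqrt{21} \approx 4.5826$)
$\left(L + k\right)^{2} = \left(38 + \sqrt{21}\right)^{2}$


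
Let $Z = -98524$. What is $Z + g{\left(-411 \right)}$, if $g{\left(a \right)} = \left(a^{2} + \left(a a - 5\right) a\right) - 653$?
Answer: $-69354732$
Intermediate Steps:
$g{\left(a \right)} = -653 + a^{2} + a \left(-5 + a^{2}\right)$ ($g{\left(a \right)} = \left(a^{2} + \left(a^{2} - 5\right) a\right) - 653 = \left(a^{2} + \left(-5 + a^{2}\right) a\right) - 653 = \left(a^{2} + a \left(-5 + a^{2}\right)\right) - 653 = -653 + a^{2} + a \left(-5 + a^{2}\right)$)
$Z + g{\left(-411 \right)} = -98524 + \left(-653 + \left(-411\right)^{2} + \left(-411\right)^{3} - -2055\right) = -98524 + \left(-653 + 168921 - 69426531 + 2055\right) = -98524 - 69256208 = -69354732$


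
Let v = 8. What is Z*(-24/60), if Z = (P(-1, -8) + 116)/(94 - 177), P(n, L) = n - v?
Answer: 214/415 ≈ 0.51566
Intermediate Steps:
P(n, L) = -8 + n (P(n, L) = n - 1*8 = n - 8 = -8 + n)
Z = -107/83 (Z = ((-8 - 1) + 116)/(94 - 177) = (-9 + 116)/(-83) = 107*(-1/83) = -107/83 ≈ -1.2892)
Z*(-24/60) = -(-2568)/(83*60) = -107/83*(-2/5) = 214/415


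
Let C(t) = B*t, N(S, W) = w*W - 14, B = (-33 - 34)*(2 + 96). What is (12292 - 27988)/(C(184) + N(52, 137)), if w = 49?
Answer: 15696/1201445 ≈ 0.013064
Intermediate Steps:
B = -6566 (B = -67*98 = -6566)
N(S, W) = -14 + 49*W (N(S, W) = 49*W - 14 = -14 + 49*W)
C(t) = -6566*t
(12292 - 27988)/(C(184) + N(52, 137)) = (12292 - 27988)/(-6566*184 + (-14 + 49*137)) = -15696/(-1208144 + (-14 + 6713)) = -15696/(-1208144 + 6699) = -15696/(-1201445) = -15696*(-1/1201445) = 15696/1201445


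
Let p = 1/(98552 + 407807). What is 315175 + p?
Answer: 159591697826/506359 ≈ 3.1518e+5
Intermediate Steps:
p = 1/506359 ≈ 1.9749e-6
315175 + p = 315175 + 1/506359 = 159591697826/506359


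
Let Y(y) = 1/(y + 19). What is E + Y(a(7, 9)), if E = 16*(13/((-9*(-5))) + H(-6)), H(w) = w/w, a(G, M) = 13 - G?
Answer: 4649/225 ≈ 20.662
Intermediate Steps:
H(w) = 1
Y(y) = 1/(19 + y)
E = 928/45 (E = 16*(13/((-9*(-5))) + 1) = 16*(13/45 + 1) = 16*(58/45) = 928/45 ≈ 20.622)
E + Y(a(7, 9)) = 928/45 + 1/(19 + (13 - 1*7)) = 928/45 + 1/(19 + (13 - 7)) = 928/45 + 1/(19 + 6) = 928/45 + 1/25 = 4649/225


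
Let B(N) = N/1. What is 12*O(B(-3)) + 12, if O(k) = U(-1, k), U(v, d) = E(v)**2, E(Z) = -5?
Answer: 312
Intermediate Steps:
B(N) = N (B(N) = N*1 = N)
U(v, d) = 25 (U(v, d) = (-5)**2 = 25)
O(k) = 25
12*O(B(-3)) + 12 = 12*25 + 12 = 300 + 12 = 312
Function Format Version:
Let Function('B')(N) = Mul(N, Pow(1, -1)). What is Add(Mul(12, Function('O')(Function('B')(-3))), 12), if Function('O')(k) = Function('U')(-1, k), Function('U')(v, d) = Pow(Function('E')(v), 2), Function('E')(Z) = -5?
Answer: 312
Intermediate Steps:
Function('B')(N) = N (Function('B')(N) = Mul(N, 1) = N)
Function('U')(v, d) = 25 (Function('U')(v, d) = Pow(-5, 2) = 25)
Function('O')(k) = 25
Add(Mul(12, Function('O')(Function('B')(-3))), 12) = Add(Mul(12, 25), 12) = Add(300, 12) = 312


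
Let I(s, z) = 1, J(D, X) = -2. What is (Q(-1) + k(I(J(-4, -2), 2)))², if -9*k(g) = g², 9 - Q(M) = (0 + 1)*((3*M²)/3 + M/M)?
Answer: 3844/81 ≈ 47.457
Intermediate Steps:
Q(M) = 8 - M² (Q(M) = 9 - (0 + 1)*((3*M²)/3 + M/M) = 9 - ((3*M²)*(⅓) + 1) = 9 - (M² + 1) = 9 - (1 + M²) = 9 + (-1 - M²) = 8 - M²)
k(g) = -g²/9
(Q(-1) + k(I(J(-4, -2), 2)))² = ((8 - 1*(-1)²) - ⅑*1²)² = ((8 - 1*1) - ⅑*1)² = ((8 - 1) - ⅑)² = (7 - ⅑)² = (62/9)² = 3844/81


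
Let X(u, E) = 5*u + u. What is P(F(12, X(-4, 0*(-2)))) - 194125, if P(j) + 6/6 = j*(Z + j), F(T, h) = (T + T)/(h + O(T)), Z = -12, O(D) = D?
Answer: -194098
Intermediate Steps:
X(u, E) = 6*u
F(T, h) = 2*T/(T + h) (F(T, h) = (T + T)/(h + T) = (2*T)/(T + h) = 2*T/(T + h))
P(j) = -1 + j*(-12 + j)
P(F(12, X(-4, 0*(-2)))) - 194125 = (-1 + (2*12/(12 + 6*(-4)))² - 24*12/(12 + 6*(-4))) - 194125 = (-1 + (2*12/(12 - 24))² - 24*12/(12 - 24)) - 194125 = (-1 + (2*12/(-12))² - 24*12/(-12)) - 194125 = (-1 + (2*12*(-1/12))² - 24*12*(-1)/12) - 194125 = (-1 + (-2)² - 12*(-2)) - 194125 = (-1 + 4 + 24) - 194125 = 27 - 194125 = -194098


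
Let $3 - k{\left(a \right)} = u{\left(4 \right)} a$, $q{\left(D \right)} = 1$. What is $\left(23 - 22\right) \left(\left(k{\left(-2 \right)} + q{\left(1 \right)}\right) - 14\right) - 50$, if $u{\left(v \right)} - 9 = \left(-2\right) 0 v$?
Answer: $-42$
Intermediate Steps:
$u{\left(v \right)} = 9$ ($u{\left(v \right)} = 9 + \left(-2\right) 0 v = 9 + 0 v = 9 + 0 = 9$)
$k{\left(a \right)} = 3 - 9 a$
$\left(23 - 22\right) \left(\left(k{\left(-2 \right)} + q{\left(1 \right)}\right) - 14\right) - 50 = \left(23 - 22\right) \left(\left(\left(3 - -18\right) + 1\right) - 14\right) - 50 = \left(23 - 22\right) \left(\left(\left(3 + 18\right) + 1\right) - 14\right) - 50 = 1 \left(\left(21 + 1\right) - 14\right) - 50 = 1 \left(22 - 14\right) - 50 = 1 \cdot 8 - 50 = 8 - 50 = -42$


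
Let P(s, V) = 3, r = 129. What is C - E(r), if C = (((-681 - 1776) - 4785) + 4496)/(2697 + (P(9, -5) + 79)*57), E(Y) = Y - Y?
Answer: -2746/7371 ≈ -0.37254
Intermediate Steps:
E(Y) = 0
C = -2746/7371 (C = (((-681 - 1776) - 4785) + 4496)/(2697 + (3 + 79)*57) = ((-2457 - 4785) + 4496)/(2697 + 82*57) = (-7242 + 4496)/(2697 + 4674) = -2746/7371 ≈ -0.37254)
C - E(r) = -2746/7371 - 1*0 = -2746/7371 + 0 = -2746/7371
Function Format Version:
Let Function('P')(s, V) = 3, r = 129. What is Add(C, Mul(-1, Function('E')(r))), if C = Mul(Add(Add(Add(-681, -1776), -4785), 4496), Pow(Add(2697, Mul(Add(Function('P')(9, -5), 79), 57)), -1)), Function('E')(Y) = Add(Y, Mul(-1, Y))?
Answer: Rational(-2746, 7371) ≈ -0.37254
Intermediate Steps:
Function('E')(Y) = 0
C = Rational(-2746, 7371) (C = Mul(Add(Add(Add(-681, -1776), -4785), 4496), Pow(Add(2697, Mul(Add(3, 79), 57)), -1)) = Mul(Add(Add(-2457, -4785), 4496), Pow(Add(2697, Mul(82, 57)), -1)) = Mul(Add(-7242, 4496), Pow(Add(2697, 4674), -1)) = Mul(-2746, Pow(7371, -1)) = Mul(-2746, Rational(1, 7371)) = Rational(-2746, 7371) ≈ -0.37254)
Add(C, Mul(-1, Function('E')(r))) = Add(Rational(-2746, 7371), Mul(-1, 0)) = Add(Rational(-2746, 7371), 0) = Rational(-2746, 7371)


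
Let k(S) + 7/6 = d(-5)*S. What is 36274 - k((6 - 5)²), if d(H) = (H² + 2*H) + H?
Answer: 217591/6 ≈ 36265.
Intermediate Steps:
d(H) = H² + 3*H
k(S) = -7/6 + 10*S (k(S) = -7/6 + (-5*(3 - 5))*S = -7/6 + (-5*(-2))*S = -7/6 + 10*S)
36274 - k((6 - 5)²) = 36274 - (-7/6 + 10*(6 - 5)²) = 36274 - (-7/6 + 10*1²) = 36274 - (-7/6 + 10*1) = 36274 - (-7/6 + 10) = 36274 - 1*53/6 = 36274 - 53/6 = 217591/6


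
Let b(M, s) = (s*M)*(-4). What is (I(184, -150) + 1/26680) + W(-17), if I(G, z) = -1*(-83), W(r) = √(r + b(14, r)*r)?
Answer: 2214441/26680 + I*√16201 ≈ 83.0 + 127.28*I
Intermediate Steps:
b(M, s) = -4*M*s (b(M, s) = (M*s)*(-4) = -4*M*s)
W(r) = √(r - 56*r²) (W(r) = √(r + (-4*14*r)*r) = √(r + (-56*r)*r) = √(r - 56*r²))
I(G, z) = 83
(I(184, -150) + 1/26680) + W(-17) = (83 + 1/26680) + √(-17*(1 - 56*(-17))) = (83 + 1/26680) + √(-17*(1 + 952)) = 2214441/26680 + √(-17*953) = 2214441/26680 + √(-16201) = 2214441/26680 + I*√16201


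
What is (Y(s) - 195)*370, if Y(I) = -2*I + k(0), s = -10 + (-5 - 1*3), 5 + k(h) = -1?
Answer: -61050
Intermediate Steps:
k(h) = -6 (k(h) = -5 - 1 = -6)
s = -18 (s = -10 + (-5 - 3) = -10 - 8 = -18)
Y(I) = -6 - 2*I (Y(I) = -2*I - 6 = -6 - 2*I)
(Y(s) - 195)*370 = ((-6 - 2*(-18)) - 195)*370 = ((-6 + 36) - 195)*370 = (30 - 195)*370 = -165*370 = -61050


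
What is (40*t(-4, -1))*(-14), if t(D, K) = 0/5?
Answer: 0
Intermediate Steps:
t(D, K) = 0 (t(D, K) = 0*(⅕) = 0)
(40*t(-4, -1))*(-14) = (40*0)*(-14) = 0*(-14) = 0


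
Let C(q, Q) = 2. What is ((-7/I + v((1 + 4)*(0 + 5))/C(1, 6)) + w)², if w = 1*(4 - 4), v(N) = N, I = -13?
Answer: 114921/676 ≈ 170.00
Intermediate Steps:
w = 0 (w = 1*0 = 0)
((-7/I + v((1 + 4)*(0 + 5))/C(1, 6)) + w)² = ((-7/(-13) + ((1 + 4)*(0 + 5))/2) + 0)² = ((-7*(-1/13) + (5*5)*(½)) + 0)² = ((7/13 + 25*(½)) + 0)² = ((7/13 + 25/2) + 0)² = (339/26 + 0)² = (339/26)² = 114921/676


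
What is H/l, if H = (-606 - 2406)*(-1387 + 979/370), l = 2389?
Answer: 771389766/441965 ≈ 1745.4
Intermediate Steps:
H = 771389766/185 (H = -3012*(-1387 + 979*(1/370)) = -3012*(-1387 + 979/370) = -3012*(-512211/370) = 771389766/185 ≈ 4.1697e+6)
H/l = (771389766/185)/2389 = (771389766/185)*(1/2389) = 771389766/441965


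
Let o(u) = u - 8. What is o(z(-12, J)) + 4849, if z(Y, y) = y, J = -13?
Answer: 4828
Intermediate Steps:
o(u) = -8 + u
o(z(-12, J)) + 4849 = (-8 - 13) + 4849 = -21 + 4849 = 4828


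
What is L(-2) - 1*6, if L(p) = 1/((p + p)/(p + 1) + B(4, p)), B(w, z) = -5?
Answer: -7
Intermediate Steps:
L(p) = 1/(-5 + 2*p/(1 + p)) (L(p) = 1/((p + p)/(p + 1) - 5) = 1/((2*p)/(1 + p) - 5) = 1/(2*p/(1 + p) - 5) = 1/(-5 + 2*p/(1 + p)))
L(-2) - 1*6 = (1 - 2)/(-5 - 3*(-2)) - 1*6 = -1/(-5 + 6) - 6 = -1/1 - 6 = 1*(-1) - 6 = -1 - 6 = -7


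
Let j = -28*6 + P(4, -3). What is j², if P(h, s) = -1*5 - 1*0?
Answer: 29929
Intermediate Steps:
P(h, s) = -5 (P(h, s) = -5 + 0 = -5)
j = -173 (j = -28*6 - 5 = -168 - 5 = -173)
j² = (-173)² = 29929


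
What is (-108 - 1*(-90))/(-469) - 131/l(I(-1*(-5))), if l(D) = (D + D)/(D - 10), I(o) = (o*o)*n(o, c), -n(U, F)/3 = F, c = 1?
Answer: -1043923/14070 ≈ -74.195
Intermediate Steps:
n(U, F) = -3*F
I(o) = -3*o**2 (I(o) = (o*o)*(-3*1) = o**2*(-3) = -3*o**2)
l(D) = 2*D/(-10 + D) (l(D) = (2*D)/(-10 + D) = 2*D/(-10 + D))
(-108 - 1*(-90))/(-469) - 131/l(I(-1*(-5))) = (-108 - 1*(-90))/(-469) - 131/(2*(-3*(-1*(-5))**2)/(-10 - 3*(-1*(-5))**2)) = (-108 + 90)*(-1/469) - 131/(2*(-3*5**2)/(-10 - 3*5**2)) = -18*(-1/469) - 131/(2*(-3*25)/(-10 - 3*25)) = 18/469 - 131/(2*(-75)/(-10 - 75)) = 18/469 - 131/(2*(-75)/(-85)) = 18/469 - 131/(2*(-75)*(-1/85)) = 18/469 - 131/30/17 = 18/469 - 131*17/30 = 18/469 - 2227/30 = -1043923/14070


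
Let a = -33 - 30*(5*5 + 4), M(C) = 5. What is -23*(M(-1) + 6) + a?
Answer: -1156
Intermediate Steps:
a = -903 (a = -33 - 30*(25 + 4) = -33 - 30*29 = -33 - 870 = -903)
-23*(M(-1) + 6) + a = -23*(5 + 6) - 903 = -23*11 - 903 = -253 - 903 = -1156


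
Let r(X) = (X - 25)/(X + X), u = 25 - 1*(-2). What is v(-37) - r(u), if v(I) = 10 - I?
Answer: 1268/27 ≈ 46.963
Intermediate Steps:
u = 27 (u = 25 + 2 = 27)
r(X) = (-25 + X)/(2*X) (r(X) = (-25 + X)/((2*X)) = (-25 + X)*(1/(2*X)) = (-25 + X)/(2*X))
v(-37) - r(u) = (10 - 1*(-37)) - (-25 + 27)/(2*27) = (10 + 37) - 2/(2*27) = 47 - 1*1/27 = 47 - 1/27 = 1268/27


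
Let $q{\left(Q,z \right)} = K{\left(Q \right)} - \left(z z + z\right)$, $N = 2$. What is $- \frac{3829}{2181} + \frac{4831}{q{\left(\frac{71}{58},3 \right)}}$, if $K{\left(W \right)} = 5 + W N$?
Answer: $- \frac{102020449}{95964} \approx -1063.1$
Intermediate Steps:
$K{\left(W \right)} = 5 + 2 W$ ($K{\left(W \right)} = 5 + W 2 = 5 + 2 W$)
$q{\left(Q,z \right)} = 5 - z - z^{2} + 2 Q$ ($q{\left(Q,z \right)} = \left(5 + 2 Q\right) - \left(z z + z\right) = \left(5 + 2 Q\right) - \left(z^{2} + z\right) = \left(5 + 2 Q\right) - \left(z + z^{2}\right) = 5 - z - z^{2} + 2 Q$)
$- \frac{3829}{2181} + \frac{4831}{q{\left(\frac{71}{58},3 \right)}} = - \frac{3829}{2181} + \frac{4831}{5 - 3 - 3^{2} + 2 \cdot \frac{71}{58}} = \left(-3829\right) \frac{1}{2181} + \frac{4831}{5 - 3 - 9 + 2 \cdot 71 \cdot \frac{1}{58}} = - \frac{3829}{2181} + \frac{4831}{5 - 3 - 9 + 2 \cdot \frac{71}{58}} = - \frac{3829}{2181} + \frac{4831}{5 - 3 - 9 + \frac{71}{29}} = - \frac{3829}{2181} + \frac{4831}{- \frac{132}{29}} = - \frac{3829}{2181} + 4831 \left(- \frac{29}{132}\right) = - \frac{3829}{2181} - \frac{140099}{132} = - \frac{102020449}{95964}$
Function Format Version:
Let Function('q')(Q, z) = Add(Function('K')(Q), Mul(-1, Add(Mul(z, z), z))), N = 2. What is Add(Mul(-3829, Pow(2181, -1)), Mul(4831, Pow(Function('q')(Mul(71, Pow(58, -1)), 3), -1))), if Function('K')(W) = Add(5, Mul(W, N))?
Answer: Rational(-102020449, 95964) ≈ -1063.1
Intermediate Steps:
Function('K')(W) = Add(5, Mul(2, W)) (Function('K')(W) = Add(5, Mul(W, 2)) = Add(5, Mul(2, W)))
Function('q')(Q, z) = Add(5, Mul(-1, z), Mul(-1, Pow(z, 2)), Mul(2, Q)) (Function('q')(Q, z) = Add(Add(5, Mul(2, Q)), Mul(-1, Add(Mul(z, z), z))) = Add(Add(5, Mul(2, Q)), Mul(-1, Add(Pow(z, 2), z))) = Add(Add(5, Mul(2, Q)), Mul(-1, Add(z, Pow(z, 2)))) = Add(Add(5, Mul(2, Q)), Add(Mul(-1, z), Mul(-1, Pow(z, 2)))) = Add(5, Mul(-1, z), Mul(-1, Pow(z, 2)), Mul(2, Q)))
Add(Mul(-3829, Pow(2181, -1)), Mul(4831, Pow(Function('q')(Mul(71, Pow(58, -1)), 3), -1))) = Add(Mul(-3829, Pow(2181, -1)), Mul(4831, Pow(Add(5, Mul(-1, 3), Mul(-1, Pow(3, 2)), Mul(2, Mul(71, Pow(58, -1)))), -1))) = Add(Mul(-3829, Rational(1, 2181)), Mul(4831, Pow(Add(5, -3, Mul(-1, 9), Mul(2, Mul(71, Rational(1, 58)))), -1))) = Add(Rational(-3829, 2181), Mul(4831, Pow(Add(5, -3, -9, Mul(2, Rational(71, 58))), -1))) = Add(Rational(-3829, 2181), Mul(4831, Pow(Add(5, -3, -9, Rational(71, 29)), -1))) = Add(Rational(-3829, 2181), Mul(4831, Pow(Rational(-132, 29), -1))) = Add(Rational(-3829, 2181), Mul(4831, Rational(-29, 132))) = Add(Rational(-3829, 2181), Rational(-140099, 132)) = Rational(-102020449, 95964)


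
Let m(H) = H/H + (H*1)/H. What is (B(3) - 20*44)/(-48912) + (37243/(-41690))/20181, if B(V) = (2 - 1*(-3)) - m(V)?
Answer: 40891039773/2286217231760 ≈ 0.017886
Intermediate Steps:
m(H) = 2 (m(H) = 1 + H/H = 1 + 1 = 2)
B(V) = 3 (B(V) = (2 - 1*(-3)) - 1*2 = (2 + 3) - 2 = 5 - 2 = 3)
(B(3) - 20*44)/(-48912) + (37243/(-41690))/20181 = (3 - 20*44)/(-48912) + (37243/(-41690))/20181 = (3 - 880)*(-1/48912) + (37243*(-1/41690))*(1/20181) = -877*(-1/48912) - 37243/41690*1/20181 = 877/48912 - 37243/841345890 = 40891039773/2286217231760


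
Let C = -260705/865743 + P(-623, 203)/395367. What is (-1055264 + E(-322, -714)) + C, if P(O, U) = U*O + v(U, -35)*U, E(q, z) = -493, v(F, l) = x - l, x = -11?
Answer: -249393563414327/236222369 ≈ -1.0558e+6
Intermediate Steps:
v(F, l) = -11 - l
P(O, U) = 24*U + O*U (P(O, U) = U*O + (-11 - 1*(-35))*U = O*U + (-11 + 35)*U = O*U + 24*U = 24*U + O*U)
C = -143785994/236222369 (C = -260705/865743 + (203*(24 - 623))/395367 = -260705*1/865743 + (203*(-599))*(1/395367) = -11335/37641 - 121597*1/395367 = -11335/37641 - 17371/56481 = -143785994/236222369 ≈ -0.60869)
(-1055264 + E(-322, -714)) + C = (-1055264 - 493) - 143785994/236222369 = -1055757 - 143785994/236222369 = -249393563414327/236222369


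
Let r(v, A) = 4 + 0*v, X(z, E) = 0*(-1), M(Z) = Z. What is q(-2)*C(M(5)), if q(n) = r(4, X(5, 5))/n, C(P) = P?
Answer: -10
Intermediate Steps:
X(z, E) = 0
r(v, A) = 4 (r(v, A) = 4 + 0 = 4)
q(n) = 4/n
q(-2)*C(M(5)) = (4/(-2))*5 = (4*(-1/2))*5 = -2*5 = -10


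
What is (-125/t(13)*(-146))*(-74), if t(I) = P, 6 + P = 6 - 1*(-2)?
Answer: -675250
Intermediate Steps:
P = 2 (P = -6 + (6 - 1*(-2)) = -6 + (6 + 2) = -6 + 8 = 2)
t(I) = 2
(-125/t(13)*(-146))*(-74) = (-125/2*(-146))*(-74) = (-125*1/2*(-146))*(-74) = -125/2*(-146)*(-74) = 9125*(-74) = -675250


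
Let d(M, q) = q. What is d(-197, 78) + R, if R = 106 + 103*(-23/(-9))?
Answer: 4025/9 ≈ 447.22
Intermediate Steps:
R = 3323/9 (R = 106 + 103*(-23*(-1/9)) = 106 + 103*(23/9) = 106 + 2369/9 = 3323/9 ≈ 369.22)
d(-197, 78) + R = 78 + 3323/9 = 4025/9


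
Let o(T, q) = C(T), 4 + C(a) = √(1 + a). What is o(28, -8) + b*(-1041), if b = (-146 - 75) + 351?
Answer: -135334 + √29 ≈ -1.3533e+5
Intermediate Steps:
C(a) = -4 + √(1 + a)
o(T, q) = -4 + √(1 + T)
b = 130 (b = -221 + 351 = 130)
o(28, -8) + b*(-1041) = (-4 + √(1 + 28)) + 130*(-1041) = (-4 + √29) - 135330 = -135334 + √29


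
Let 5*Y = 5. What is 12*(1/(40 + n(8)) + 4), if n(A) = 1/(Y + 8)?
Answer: 17436/361 ≈ 48.299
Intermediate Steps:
Y = 1 (Y = (1/5)*5 = 1)
n(A) = 1/9 (n(A) = 1/(1 + 8) = 1/9)
12*(1/(40 + n(8)) + 4) = 12*(1/(40 + 1/9) + 4) = 12*(1/(361/9) + 4) = 12*(9/361 + 4) = 12*(1453/361) = 17436/361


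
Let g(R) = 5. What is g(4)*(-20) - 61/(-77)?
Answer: -7639/77 ≈ -99.208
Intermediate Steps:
g(4)*(-20) - 61/(-77) = 5*(-20) - 61/(-77) = -100 - 61*(-1/77) = -100 + 61/77 = -7639/77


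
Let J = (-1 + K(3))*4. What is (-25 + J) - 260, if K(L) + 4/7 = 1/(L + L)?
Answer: -6103/21 ≈ -290.62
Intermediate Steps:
K(L) = -4/7 + 1/(2*L) (K(L) = -4/7 + 1/(L + L) = -4/7 + 1/(2*L))
J = -118/21 (J = (-1 + (1/14)*(7 - 8*3)/3)*4 = (-1 + (1/14)*(⅓)*(7 - 24))*4 = (-1 + (1/14)*(⅓)*(-17))*4 = (-1 - 17/42)*4 = -59/42*4 = -118/21 ≈ -5.6190)
(-25 + J) - 260 = (-25 - 118/21) - 260 = -643/21 - 260 = -6103/21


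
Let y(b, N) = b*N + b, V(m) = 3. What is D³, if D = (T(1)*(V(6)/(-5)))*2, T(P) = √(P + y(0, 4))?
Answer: -216/125 ≈ -1.7280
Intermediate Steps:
y(b, N) = b + N*b (y(b, N) = N*b + b = b + N*b)
T(P) = √P (T(P) = √(P + 0*(1 + 4)) = √(P + 0*5) = √(P + 0) = √P)
D = -6/5 (D = (√1*(3/(-5)))*2 = (1*(3*(-⅕)))*2 = (1*(-⅗))*2 = -⅗*2 = -6/5 ≈ -1.2000)
D³ = (-6/5)³ = -216/125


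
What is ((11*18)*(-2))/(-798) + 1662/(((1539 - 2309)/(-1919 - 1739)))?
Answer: 57759792/7315 ≈ 7896.1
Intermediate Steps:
((11*18)*(-2))/(-798) + 1662/(((1539 - 2309)/(-1919 - 1739))) = (198*(-2))*(-1/798) + 1662/((-770/(-3658))) = -396*(-1/798) + 1662/((-770*(-1/3658))) = 66/133 + 1662/(385/1829) = 66/133 + 1662*(1829/385) = 66/133 + 3039798/385 = 57759792/7315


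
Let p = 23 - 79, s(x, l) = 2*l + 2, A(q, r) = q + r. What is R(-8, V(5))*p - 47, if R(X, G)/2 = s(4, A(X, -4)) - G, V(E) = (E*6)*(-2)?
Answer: -4303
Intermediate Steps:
s(x, l) = 2 + 2*l
V(E) = -12*E (V(E) = (6*E)*(-2) = -12*E)
p = -56
R(X, G) = -12 - 2*G + 4*X (R(X, G) = 2*((2 + 2*(X - 4)) - G) = 2*((2 + 2*(-4 + X)) - G) = 2*((2 + (-8 + 2*X)) - G) = 2*((-6 + 2*X) - G) = 2*(-6 - G + 2*X) = -12 - 2*G + 4*X)
R(-8, V(5))*p - 47 = (-12 - (-24)*5 + 4*(-8))*(-56) - 47 = (-12 - 2*(-60) - 32)*(-56) - 47 = (-12 + 120 - 32)*(-56) - 47 = 76*(-56) - 47 = -4256 - 47 = -4303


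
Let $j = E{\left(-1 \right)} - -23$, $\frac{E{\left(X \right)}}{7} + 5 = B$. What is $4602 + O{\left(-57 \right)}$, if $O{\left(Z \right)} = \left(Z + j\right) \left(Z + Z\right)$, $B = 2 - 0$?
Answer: $10872$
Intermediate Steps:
$B = 2$ ($B = 2 + 0 = 2$)
$E{\left(X \right)} = -21$ ($E{\left(X \right)} = -35 + 7 \cdot 2 = -35 + 14 = -21$)
$j = 2$ ($j = -21 - -23 = -21 + 23 = 2$)
$O{\left(Z \right)} = 2 Z \left(2 + Z\right)$ ($O{\left(Z \right)} = \left(Z + 2\right) \left(Z + Z\right) = \left(2 + Z\right) 2 Z = 2 Z \left(2 + Z\right)$)
$4602 + O{\left(-57 \right)} = 4602 + 2 \left(-57\right) \left(2 - 57\right) = 4602 + 2 \left(-57\right) \left(-55\right) = 4602 + 6270 = 10872$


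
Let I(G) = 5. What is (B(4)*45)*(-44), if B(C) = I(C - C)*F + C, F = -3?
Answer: 21780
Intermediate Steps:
B(C) = -15 + C (B(C) = 5*(-3) + C = -15 + C)
(B(4)*45)*(-44) = ((-15 + 4)*45)*(-44) = -11*45*(-44) = -495*(-44) = 21780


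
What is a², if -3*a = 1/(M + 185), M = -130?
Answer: 1/27225 ≈ 3.6731e-5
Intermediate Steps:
a = -1/165 (a = -1/(3*(-130 + 185)) = -⅓/55 = -⅓*1/55 = -1/165 ≈ -0.0060606)
a² = (-1/165)² = 1/27225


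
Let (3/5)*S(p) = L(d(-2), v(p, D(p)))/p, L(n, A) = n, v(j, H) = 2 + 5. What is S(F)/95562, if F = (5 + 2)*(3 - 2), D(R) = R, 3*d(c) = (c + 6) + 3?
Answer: 5/860058 ≈ 5.8136e-6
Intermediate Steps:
d(c) = 3 + c/3 (d(c) = ((c + 6) + 3)/3 = ((6 + c) + 3)/3 = (9 + c)/3 = 3 + c/3)
v(j, H) = 7
F = 7 (F = 7*1 = 7)
S(p) = 35/(9*p) (S(p) = 5*((3 + (1/3)*(-2))/p)/3 = 5*((3 - 2/3)/p)/3 = 5*(7/(3*p))/3 = 35/(9*p))
S(F)/95562 = ((35/9)/7)/95562 = ((35/9)*(1/7))*(1/95562) = (5/9)*(1/95562) = 5/860058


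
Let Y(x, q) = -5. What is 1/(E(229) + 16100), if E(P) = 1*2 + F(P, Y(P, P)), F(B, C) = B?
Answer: 1/16331 ≈ 6.1233e-5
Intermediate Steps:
E(P) = 2 + P (E(P) = 1*2 + P = 2 + P)
1/(E(229) + 16100) = 1/((2 + 229) + 16100) = 1/(231 + 16100) = 1/16331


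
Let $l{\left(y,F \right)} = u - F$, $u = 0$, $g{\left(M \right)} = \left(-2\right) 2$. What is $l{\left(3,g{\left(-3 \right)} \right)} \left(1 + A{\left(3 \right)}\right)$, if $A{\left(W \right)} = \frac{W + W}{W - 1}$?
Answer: $16$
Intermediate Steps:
$g{\left(M \right)} = -4$
$A{\left(W \right)} = \frac{2 W}{-1 + W}$
$l{\left(y,F \right)} = - F$ ($l{\left(y,F \right)} = 0 - F = - F$)
$l{\left(3,g{\left(-3 \right)} \right)} \left(1 + A{\left(3 \right)}\right) = \left(-1\right) \left(-4\right) \left(1 + 2 \cdot 3 \frac{1}{-1 + 3}\right) = 4 \left(1 + 2 \cdot 3 \cdot \frac{1}{2}\right) = 4 \left(1 + 3\right) = 4 \cdot 4 = 16$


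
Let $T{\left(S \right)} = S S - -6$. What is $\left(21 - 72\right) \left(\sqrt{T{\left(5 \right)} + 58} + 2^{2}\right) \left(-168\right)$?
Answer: $34272 + 8568 \sqrt{89} \approx 1.151 \cdot 10^{5}$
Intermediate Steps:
$T{\left(S \right)} = 6 + S^{2}$ ($T{\left(S \right)} = S^{2} + 6 = 6 + S^{2}$)
$\left(21 - 72\right) \left(\sqrt{T{\left(5 \right)} + 58} + 2^{2}\right) \left(-168\right) = \left(21 - 72\right) \left(\sqrt{\left(6 + 5^{2}\right) + 58} + 2^{2}\right) \left(-168\right) = - 51 \left(\sqrt{\left(6 + 25\right) + 58} + 4\right) \left(-168\right) = - 51 \left(\sqrt{31 + 58} + 4\right) \left(-168\right) = - 51 \left(\sqrt{89} + 4\right) \left(-168\right) = - 51 \left(4 + \sqrt{89}\right) \left(-168\right) = \left(-204 - 51 \sqrt{89}\right) \left(-168\right) = 34272 + 8568 \sqrt{89}$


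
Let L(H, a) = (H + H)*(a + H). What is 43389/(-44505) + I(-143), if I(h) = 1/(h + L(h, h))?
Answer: -393644168/403774085 ≈ -0.97491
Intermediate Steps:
L(H, a) = 2*H*(H + a) (L(H, a) = (2*H)*(H + a) = 2*H*(H + a))
I(h) = 1/(h + 4*h²) (I(h) = 1/(h + 2*h*(h + h)) = 1/(h + 2*h*(2*h)) = 1/(h + 4*h²))
43389/(-44505) + I(-143) = 43389/(-44505) + 1/((-143)*(1 + 4*(-143))) = 43389*(-1/44505) - 1/(143*(1 - 572)) = -4821/4945 - 1/143/(-571) = -4821/4945 - 1/143*(-1/571) = -4821/4945 + 1/81653 = -393644168/403774085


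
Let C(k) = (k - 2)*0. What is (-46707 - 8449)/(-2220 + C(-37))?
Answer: 13789/555 ≈ 24.845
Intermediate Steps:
C(k) = 0 (C(k) = (-2 + k)*0 = 0)
(-46707 - 8449)/(-2220 + C(-37)) = (-46707 - 8449)/(-2220 + 0) = -55156/(-2220) = -55156*(-1/2220) = 13789/555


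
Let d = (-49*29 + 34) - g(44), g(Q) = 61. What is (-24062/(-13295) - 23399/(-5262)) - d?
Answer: 101737307869/69958290 ≈ 1454.3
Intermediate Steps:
d = -1448 (d = (-49*29 + 34) - 1*61 = (-1421 + 34) - 61 = -1387 - 61 = -1448)
(-24062/(-13295) - 23399/(-5262)) - d = (-24062/(-13295) - 23399/(-5262)) - 1*(-1448) = (-24062*(-1/13295) - 23399*(-1/5262)) + 1448 = (24062/13295 + 23399/5262) + 1448 = 437703949/69958290 + 1448 = 101737307869/69958290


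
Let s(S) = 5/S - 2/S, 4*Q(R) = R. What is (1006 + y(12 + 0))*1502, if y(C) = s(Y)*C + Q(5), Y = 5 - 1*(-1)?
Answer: 3043803/2 ≈ 1.5219e+6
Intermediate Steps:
Q(R) = R/4
Y = 6 (Y = 5 + 1 = 6)
s(S) = 3/S
y(C) = 5/4 + C/2 (y(C) = (3/6)*C + (¼)*5 = (3*(⅙))*C + 5/4 = C/2 + 5/4 = 5/4 + C/2)
(1006 + y(12 + 0))*1502 = (1006 + (5/4 + (12 + 0)/2))*1502 = (1006 + (5/4 + (½)*12))*1502 = (1006 + (5/4 + 6))*1502 = (1006 + 29/4)*1502 = (4053/4)*1502 = 3043803/2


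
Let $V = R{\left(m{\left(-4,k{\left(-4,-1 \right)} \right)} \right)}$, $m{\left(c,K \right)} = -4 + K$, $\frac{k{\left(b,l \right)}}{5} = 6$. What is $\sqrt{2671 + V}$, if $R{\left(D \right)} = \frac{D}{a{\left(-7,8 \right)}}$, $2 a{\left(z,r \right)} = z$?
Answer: $\frac{\sqrt{130515}}{7} \approx 51.61$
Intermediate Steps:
$k{\left(b,l \right)} = 30$ ($k{\left(b,l \right)} = 5 \cdot 6 = 30$)
$a{\left(z,r \right)} = \frac{z}{2}$
$R{\left(D \right)} = - \frac{2 D}{7}$ ($R{\left(D \right)} = \frac{D}{\frac{1}{2} \left(-7\right)} = \frac{D}{- \frac{7}{2}} = D \left(- \frac{2}{7}\right) = - \frac{2 D}{7}$)
$V = - \frac{52}{7}$ ($V = - \frac{2 \left(-4 + 30\right)}{7} = \left(- \frac{2}{7}\right) 26 = - \frac{52}{7} \approx -7.4286$)
$\sqrt{2671 + V} = \sqrt{2671 - \frac{52}{7}} = \sqrt{\frac{18645}{7}} = \frac{\sqrt{130515}}{7}$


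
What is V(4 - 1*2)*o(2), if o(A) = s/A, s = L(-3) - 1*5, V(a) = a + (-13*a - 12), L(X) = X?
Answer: 144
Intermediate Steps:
V(a) = -12 - 12*a (V(a) = a + (-12 - 13*a) = -12 - 12*a)
s = -8 (s = -3 - 1*5 = -3 - 5 = -8)
o(A) = -8/A
V(4 - 1*2)*o(2) = (-12 - 12*(4 - 1*2))*(-8/2) = (-12 - 12*(4 - 2))*(-8*1/2) = (-12 - 12*2)*(-4) = (-12 - 24)*(-4) = -36*(-4) = 144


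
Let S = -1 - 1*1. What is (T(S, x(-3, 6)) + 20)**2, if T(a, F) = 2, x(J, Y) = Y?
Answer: 484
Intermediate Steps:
S = -2 (S = -1 - 1 = -2)
(T(S, x(-3, 6)) + 20)**2 = (2 + 20)**2 = 22**2 = 484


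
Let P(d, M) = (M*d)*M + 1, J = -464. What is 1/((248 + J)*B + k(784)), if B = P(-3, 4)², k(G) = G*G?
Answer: 1/137512 ≈ 7.2721e-6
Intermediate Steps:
P(d, M) = 1 + d*M² (P(d, M) = d*M² + 1 = 1 + d*M²)
k(G) = G²
B = 2209 (B = (1 - 3*4²)² = (1 - 3*16)² = (1 - 48)² = (-47)² = 2209)
1/((248 + J)*B + k(784)) = 1/((248 - 464)*2209 + 784²) = 1/(-216*2209 + 614656) = 1/(-477144 + 614656) = 1/137512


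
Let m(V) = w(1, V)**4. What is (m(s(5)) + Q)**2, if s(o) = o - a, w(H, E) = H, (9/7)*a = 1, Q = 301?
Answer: 91204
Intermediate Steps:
a = 7/9 (a = (7/9)*1 = 7/9 ≈ 0.77778)
s(o) = -7/9 + o (s(o) = o - 1*7/9 = o - 7/9 = -7/9 + o)
m(V) = 1 (m(V) = 1**4 = 1)
(m(s(5)) + Q)**2 = (1 + 301)**2 = 302**2 = 91204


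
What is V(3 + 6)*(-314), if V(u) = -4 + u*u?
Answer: -24178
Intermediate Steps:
V(u) = -4 + u²
V(3 + 6)*(-314) = (-4 + (3 + 6)²)*(-314) = (-4 + 9²)*(-314) = (-4 + 81)*(-314) = 77*(-314) = -24178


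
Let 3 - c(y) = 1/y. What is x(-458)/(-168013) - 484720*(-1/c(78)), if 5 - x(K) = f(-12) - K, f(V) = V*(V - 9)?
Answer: 6352262550345/39147029 ≈ 1.6227e+5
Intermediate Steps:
f(V) = V*(-9 + V)
c(y) = 3 - 1/y
x(K) = -247 + K (x(K) = 5 - (-12*(-9 - 12) - K) = 5 - (-12*(-21) - K) = 5 - (252 - K) = 5 + (-252 + K) = -247 + K)
x(-458)/(-168013) - 484720*(-1/c(78)) = (-247 - 458)/(-168013) - 484720*(-1/(3 - 1/78)) = -705*(-1/168013) - 484720*(-1/(3 - 1*1/78)) = 705/168013 - 484720*(-1/(3 - 1/78)) = 705/168013 - 484720/((233/78)*(-1)) = 705/168013 - 484720/(-233/78) = 705/168013 - 484720*(-78/233) = 705/168013 + 37808160/233 = 6352262550345/39147029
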